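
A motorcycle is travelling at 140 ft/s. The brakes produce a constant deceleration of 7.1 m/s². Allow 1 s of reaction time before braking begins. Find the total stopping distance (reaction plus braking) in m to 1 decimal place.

140 ft/s × 0.3048 = 42.6720 m/s.
Reaction distance = v·t_r = 42.6720 × 1 = 42.672 m.
Braking distance = v²/(2a) = 42.6720² / (2 × 7.100) = 1820.900 / 14.200 = 128.232 m.
Total = 42.672 + 128.232 = 170.904 m.

Total stopping distance ≈ 170.9 m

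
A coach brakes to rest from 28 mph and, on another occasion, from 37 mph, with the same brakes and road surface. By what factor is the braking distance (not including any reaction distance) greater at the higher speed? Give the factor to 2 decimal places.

Factor ≈ 1.75

Braking distance d = v²/(2a), so with a fixed, d ∝ v².
Factor = (37/28)² = 1.3214² = 1.7461.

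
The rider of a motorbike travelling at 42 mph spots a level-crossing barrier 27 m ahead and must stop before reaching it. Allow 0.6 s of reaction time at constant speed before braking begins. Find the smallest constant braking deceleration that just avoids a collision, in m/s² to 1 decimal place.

Required deceleration ≈ 11.2 m/s²

42 mph × 0.44704 = 18.7757 m/s.
Distance covered during reaction = 18.7757 × 0.6 = 11.265 m.
Distance available for braking: 27 − 11.265 = 15.735 m.
v² = 2a·d ⇒ a = v²/(2d) = 18.7757² / (2 × 15.735) = 352.527 / 31.470 = 11.2020 m/s².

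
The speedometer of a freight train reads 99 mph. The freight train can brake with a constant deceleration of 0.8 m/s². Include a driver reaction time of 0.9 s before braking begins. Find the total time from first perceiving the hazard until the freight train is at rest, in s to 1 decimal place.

Total time ≈ 56.2 s

99 mph × 0.44704 = 44.2570 m/s.
Braking time = v/a = 44.2570 / 0.800 = 55.321 s.
Total = 0.9 + 55.321 = 56.221 s.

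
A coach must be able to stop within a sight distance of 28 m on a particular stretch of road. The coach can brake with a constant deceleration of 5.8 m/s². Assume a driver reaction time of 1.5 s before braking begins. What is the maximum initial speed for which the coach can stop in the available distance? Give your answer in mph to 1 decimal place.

Stopping distance: v·t_r + v²/(2a) = 28 with t_r = 1.5 s and a = 5.800 m/s².
So v² + 17.400 v − 324.80 = 0.
Positive root: v = −a·t_r + √((a·t_r)² + 2a·d) = −8.700 + √(75.690 + 324.80) = 11.3122 m/s.
11.3122 m/s ÷ 0.44704 = 25.305 mph.

Maximum speed ≈ 25.3 mph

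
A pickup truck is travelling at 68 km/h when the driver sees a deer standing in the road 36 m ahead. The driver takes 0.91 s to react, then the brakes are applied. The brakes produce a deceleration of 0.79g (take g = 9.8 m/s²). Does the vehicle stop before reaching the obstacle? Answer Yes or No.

68 km/h ÷ 3.6 = 18.8889 m/s.
a = 0.79 × 9.8 = 7.742 m/s².
Reaction distance = 18.8889 × 0.91 = 17.189 m.
Braking distance = v²/(2a) = 356.791 / 15.484 = 23.043 m.
Total stopping distance = 17.189 + 23.043 = 40.232 m, vs 36 m available — it cannot stop in time and overshoots by 40.232 − 36 = 4.232 m.

No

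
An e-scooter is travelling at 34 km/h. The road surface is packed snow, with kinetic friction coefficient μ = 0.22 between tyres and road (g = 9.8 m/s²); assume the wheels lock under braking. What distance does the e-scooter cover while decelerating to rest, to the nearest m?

Braking distance ≈ 21 m

34 km/h ÷ 3.6 = 9.4444 m/s.
a = μg = 0.22 × 9.8 = 2.156 m/s².
Braking distance = v²/(2a) = 9.4444² / (2 × 2.156) = 89.197 / 4.312 = 20.686 m.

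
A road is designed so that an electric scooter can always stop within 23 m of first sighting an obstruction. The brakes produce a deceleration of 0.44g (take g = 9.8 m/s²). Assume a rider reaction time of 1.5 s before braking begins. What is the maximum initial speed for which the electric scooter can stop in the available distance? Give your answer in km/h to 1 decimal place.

Maximum speed ≈ 32.5 km/h

a = 0.44 × 9.8 = 4.312 m/s².
Stopping distance: v·t_r + v²/(2a) = 23 with t_r = 1.5 s and a = 4.312 m/s².
So v² + 12.936 v − 198.35 = 0.
Positive root: v = −a·t_r + √((a·t_r)² + 2a·d) = −6.468 + √(41.835 + 198.35) = 9.0299 m/s.
9.0299 m/s × 3.6 = 32.508 km/h.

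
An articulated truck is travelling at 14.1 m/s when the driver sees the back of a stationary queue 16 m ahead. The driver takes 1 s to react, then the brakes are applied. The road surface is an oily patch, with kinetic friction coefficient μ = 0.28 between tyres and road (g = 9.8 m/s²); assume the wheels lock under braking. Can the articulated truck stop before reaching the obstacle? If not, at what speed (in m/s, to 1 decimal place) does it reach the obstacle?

No — it strikes the obstacle at 13.7 m/s

a = μg = 0.28 × 9.8 = 2.744 m/s².
Reaction distance = 14.1000 × 1 = 14.100 m.
Braking distance needed to stop: v²/(2a) = 198.810 / 5.488 = 36.226 m, so total needed = 14.100 + 36.226 = 50.326 m > 16 m — it cannot stop.
Distance remaining when braking begins: 16 − 14.100 = 1.900 m.
v² = v₀² − 2a·d = 198.810 − 2 × 2.744 × 1.900 = 188.383 m²/s².
v = √188.383 = 13.725 m/s.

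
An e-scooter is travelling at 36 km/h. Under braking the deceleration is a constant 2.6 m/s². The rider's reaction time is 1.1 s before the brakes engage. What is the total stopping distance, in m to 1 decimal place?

Total stopping distance ≈ 30.2 m

36 km/h ÷ 3.6 = 10.0000 m/s.
Reaction distance = v·t_r = 10.0000 × 1.1 = 11.000 m.
Braking distance = v²/(2a) = 10.0000² / (2 × 2.600) = 100.000 / 5.200 = 19.231 m.
Total = 11.000 + 19.231 = 30.231 m.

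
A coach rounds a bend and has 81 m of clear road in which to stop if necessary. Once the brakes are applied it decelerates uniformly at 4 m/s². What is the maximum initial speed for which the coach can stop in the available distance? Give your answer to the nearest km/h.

Maximum speed ≈ 92 km/h

v²/(2a) = d ⇒ v = √(2 × 4.000 × 81) = √648.00 = 25.4558 m/s.
25.4558 m/s × 3.6 = 91.641 km/h.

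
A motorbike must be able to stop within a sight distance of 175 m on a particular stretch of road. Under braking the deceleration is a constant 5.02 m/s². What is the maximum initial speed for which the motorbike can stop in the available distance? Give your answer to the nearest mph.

Maximum speed ≈ 94 mph

v²/(2a) = d ⇒ v = √(2 × 5.020 × 175) = √1757.00 = 41.9166 m/s.
41.9166 m/s ÷ 0.44704 = 93.765 mph.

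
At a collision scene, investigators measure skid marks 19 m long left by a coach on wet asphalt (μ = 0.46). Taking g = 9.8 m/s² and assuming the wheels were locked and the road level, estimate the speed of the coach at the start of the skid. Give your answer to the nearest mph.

Initial speed ≈ 29 mph

Deceleration a = μg = 0.46 × 9.8 = 4.508 m/s².
v = √(2a·d) = √(2 × 4.508 × 19) = √171.304 = 13.0883 m/s.
= 13.0883 ÷ 0.44704 = 29.278 mph.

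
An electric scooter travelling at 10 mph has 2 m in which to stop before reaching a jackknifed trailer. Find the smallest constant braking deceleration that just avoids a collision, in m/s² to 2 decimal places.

10 mph × 0.44704 = 4.4704 m/s.
v² = 2a·d ⇒ a = v²/(2d) = 4.4704² / (2 × 2.000) = 19.984 / 4.000 = 4.9960 m/s².

Required deceleration ≈ 5.00 m/s²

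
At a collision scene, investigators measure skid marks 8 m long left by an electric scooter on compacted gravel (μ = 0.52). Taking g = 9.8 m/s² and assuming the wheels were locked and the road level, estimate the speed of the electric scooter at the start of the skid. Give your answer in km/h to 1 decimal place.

Deceleration a = μg = 0.52 × 9.8 = 5.096 m/s².
v = √(2a·d) = √(2 × 5.096 × 8) = √81.536 = 9.0297 m/s.
= 9.0297 × 3.6 = 32.507 km/h.

Initial speed ≈ 32.5 km/h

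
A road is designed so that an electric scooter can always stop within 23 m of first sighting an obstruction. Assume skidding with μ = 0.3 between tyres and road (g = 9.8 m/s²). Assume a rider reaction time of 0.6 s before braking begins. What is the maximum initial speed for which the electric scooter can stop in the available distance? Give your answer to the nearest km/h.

Maximum speed ≈ 36 km/h

a = μg = 0.3 × 9.8 = 2.940 m/s².
Stopping distance: v·t_r + v²/(2a) = 23 with t_r = 0.6 s and a = 2.940 m/s².
So v² + 3.528 v − 135.24 = 0.
Positive root: v = −a·t_r + √((a·t_r)² + 2a·d) = −1.764 + √(3.112 + 135.24) = 9.9983 m/s.
9.9983 m/s × 3.6 = 35.994 km/h.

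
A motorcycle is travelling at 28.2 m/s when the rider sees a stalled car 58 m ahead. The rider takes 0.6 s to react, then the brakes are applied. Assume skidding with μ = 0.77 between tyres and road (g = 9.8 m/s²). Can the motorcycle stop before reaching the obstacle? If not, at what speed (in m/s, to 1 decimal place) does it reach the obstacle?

a = μg = 0.77 × 9.8 = 7.546 m/s².
Reaction distance = 28.2000 × 0.6 = 16.920 m.
Braking distance needed to stop: v²/(2a) = 795.240 / 15.092 = 52.693 m, so total needed = 16.920 + 52.693 = 69.613 m > 58 m — it cannot stop.
Distance remaining when braking begins: 58 − 16.920 = 41.080 m.
v² = v₀² − 2a·d = 795.240 − 2 × 7.546 × 41.080 = 175.261 m²/s².
v = √175.261 = 13.239 m/s.

No — it strikes the obstacle at 13.2 m/s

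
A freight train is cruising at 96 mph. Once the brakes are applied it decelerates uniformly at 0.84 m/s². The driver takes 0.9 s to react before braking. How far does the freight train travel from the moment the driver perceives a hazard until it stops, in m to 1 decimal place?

Total stopping distance ≈ 1134.9 m

96 mph × 0.44704 = 42.9158 m/s.
Reaction distance = v·t_r = 42.9158 × 0.9 = 38.624 m.
Braking distance = v²/(2a) = 42.9158² / (2 × 0.840) = 1841.766 / 1.680 = 1096.289 m.
Total = 38.624 + 1096.289 = 1134.913 m.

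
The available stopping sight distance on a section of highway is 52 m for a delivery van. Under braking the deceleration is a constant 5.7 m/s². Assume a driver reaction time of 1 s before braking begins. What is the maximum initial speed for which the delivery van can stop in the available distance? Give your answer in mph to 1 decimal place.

Maximum speed ≈ 43.2 mph

Stopping distance: v·t_r + v²/(2a) = 52 with t_r = 1 s and a = 5.700 m/s².
So v² + 11.400 v − 592.80 = 0.
Positive root: v = −a·t_r + √((a·t_r)² + 2a·d) = −5.700 + √(32.490 + 592.80) = 19.3058 m/s.
19.3058 m/s ÷ 0.44704 = 43.186 mph.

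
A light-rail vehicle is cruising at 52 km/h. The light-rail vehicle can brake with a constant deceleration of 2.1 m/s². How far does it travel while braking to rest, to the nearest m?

52 km/h ÷ 3.6 = 14.4444 m/s.
Braking distance = v²/(2a) = 14.4444² / (2 × 2.100) = 208.641 / 4.200 = 49.676 m.

Braking distance ≈ 50 m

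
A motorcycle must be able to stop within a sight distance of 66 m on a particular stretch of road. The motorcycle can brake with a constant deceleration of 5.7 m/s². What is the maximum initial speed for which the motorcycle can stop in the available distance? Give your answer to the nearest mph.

Maximum speed ≈ 61 mph

v²/(2a) = d ⇒ v = √(2 × 5.700 × 66) = √752.40 = 27.4299 m/s.
27.4299 m/s ÷ 0.44704 = 61.359 mph.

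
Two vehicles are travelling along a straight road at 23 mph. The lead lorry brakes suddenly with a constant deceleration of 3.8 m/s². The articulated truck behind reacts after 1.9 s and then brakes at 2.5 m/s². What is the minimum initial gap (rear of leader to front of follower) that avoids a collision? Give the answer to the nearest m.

23 mph × 0.44704 = 10.2819 m/s.
Leader travels v²/(2a_L) = 105.717 / 7.600 = 13.910 m before stopping.
Follower covers v·t_r = 10.2819 × 1.9 = 19.536 m while reacting, then v²/(2a_F) = 105.717 / 5.000 = 21.143 m while braking, for a total of 19.536 + 21.143 = 40.679 m.
Since a_F ≤ a_L and the follower starts braking later, the follower is never slower than the leader, so the closest approach is when both have stopped.
Minimum gap = 40.679 − 13.910 = 26.769 m.

Minimum gap ≈ 27 m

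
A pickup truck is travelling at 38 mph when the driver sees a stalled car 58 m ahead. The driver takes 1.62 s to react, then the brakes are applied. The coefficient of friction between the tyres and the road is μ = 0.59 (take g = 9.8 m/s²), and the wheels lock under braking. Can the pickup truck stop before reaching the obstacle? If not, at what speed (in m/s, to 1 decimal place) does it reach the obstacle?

38 mph × 0.44704 = 16.9875 m/s.
a = μg = 0.59 × 9.8 = 5.782 m/s².
Reaction distance = 16.9875 × 1.62 = 27.520 m.
Braking distance = v²/(2a) = 288.575 / 11.564 = 24.955 m.
Total stopping distance = 27.520 + 24.955 = 52.475 m, vs 58 m available — it stops with 58 − 52.475 = 5.525 m to spare.

Yes — it stops about 5.5 m short of the obstacle, so it never reaches it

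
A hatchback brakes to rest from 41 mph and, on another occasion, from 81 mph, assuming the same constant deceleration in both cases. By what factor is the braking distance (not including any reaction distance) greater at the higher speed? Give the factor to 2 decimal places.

Factor ≈ 3.90

Braking distance d = v²/(2a), so with a fixed, d ∝ v².
Factor = (81/41)² = 1.9756² = 3.9030.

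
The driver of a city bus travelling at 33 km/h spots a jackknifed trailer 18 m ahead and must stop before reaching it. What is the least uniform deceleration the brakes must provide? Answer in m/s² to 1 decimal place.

Required deceleration ≈ 2.3 m/s²

33 km/h ÷ 3.6 = 9.1667 m/s.
v² = 2a·d ⇒ a = v²/(2d) = 9.1667² / (2 × 18.000) = 84.028 / 36.000 = 2.3341 m/s².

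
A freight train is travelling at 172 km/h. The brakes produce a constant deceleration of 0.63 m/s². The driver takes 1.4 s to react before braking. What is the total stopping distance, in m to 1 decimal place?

172 km/h ÷ 3.6 = 47.7778 m/s.
Reaction distance = v·t_r = 47.7778 × 1.4 = 66.889 m.
Braking distance = v²/(2a) = 47.7778² / (2 × 0.630) = 2282.718 / 1.260 = 1811.681 m.
Total = 66.889 + 1811.681 = 1878.570 m.

Total stopping distance ≈ 1878.6 m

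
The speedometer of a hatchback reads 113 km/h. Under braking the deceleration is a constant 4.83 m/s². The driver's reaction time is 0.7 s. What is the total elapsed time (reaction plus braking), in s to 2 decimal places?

113 km/h ÷ 3.6 = 31.3889 m/s.
Braking time = v/a = 31.3889 / 4.830 = 6.499 s.
Total = 0.7 + 6.499 = 7.199 s.

Total time ≈ 7.20 s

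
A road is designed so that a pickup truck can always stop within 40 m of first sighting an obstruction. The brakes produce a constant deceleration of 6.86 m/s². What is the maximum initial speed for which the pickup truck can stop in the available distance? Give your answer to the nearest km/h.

Maximum speed ≈ 84 km/h

v²/(2a) = d ⇒ v = √(2 × 6.860 × 40) = √548.80 = 23.4265 m/s.
23.4265 m/s × 3.6 = 84.335 km/h.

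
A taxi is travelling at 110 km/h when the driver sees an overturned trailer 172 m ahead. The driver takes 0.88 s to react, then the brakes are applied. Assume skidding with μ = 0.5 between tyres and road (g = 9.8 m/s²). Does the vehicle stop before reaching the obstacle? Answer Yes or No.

110 km/h ÷ 3.6 = 30.5556 m/s.
a = μg = 0.5 × 9.8 = 4.900 m/s².
Reaction distance = 30.5556 × 0.88 = 26.889 m.
Braking distance = v²/(2a) = 933.645 / 9.800 = 95.270 m.
Total stopping distance = 26.889 + 95.270 = 122.159 m, vs 172 m available — it stops with 172 − 122.159 = 49.841 m to spare.

Yes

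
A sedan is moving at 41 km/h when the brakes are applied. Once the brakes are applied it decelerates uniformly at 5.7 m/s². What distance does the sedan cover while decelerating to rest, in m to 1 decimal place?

Braking distance ≈ 11.4 m

41 km/h ÷ 3.6 = 11.3889 m/s.
Braking distance = v²/(2a) = 11.3889² / (2 × 5.700) = 129.707 / 11.400 = 11.378 m.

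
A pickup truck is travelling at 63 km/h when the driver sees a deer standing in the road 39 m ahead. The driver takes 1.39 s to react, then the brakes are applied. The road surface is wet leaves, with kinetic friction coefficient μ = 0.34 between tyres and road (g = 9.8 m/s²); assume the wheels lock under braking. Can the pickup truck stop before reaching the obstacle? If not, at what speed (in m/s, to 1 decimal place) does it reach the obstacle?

No — it strikes the obstacle at 14.4 m/s

63 km/h ÷ 3.6 = 17.5000 m/s.
a = μg = 0.34 × 9.8 = 3.332 m/s².
Reaction distance = 17.5000 × 1.39 = 24.325 m.
Braking distance needed to stop: v²/(2a) = 306.250 / 6.664 = 45.956 m, so total needed = 24.325 + 45.956 = 70.281 m > 39 m — it cannot stop.
Distance remaining when braking begins: 39 − 24.325 = 14.675 m.
v² = v₀² − 2a·d = 306.250 − 2 × 3.332 × 14.675 = 208.456 m²/s².
v = √208.456 = 14.438 m/s.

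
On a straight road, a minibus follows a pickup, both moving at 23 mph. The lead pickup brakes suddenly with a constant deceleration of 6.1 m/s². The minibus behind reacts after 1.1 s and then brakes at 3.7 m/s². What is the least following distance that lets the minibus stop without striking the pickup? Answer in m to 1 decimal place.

23 mph × 0.44704 = 10.2819 m/s.
Leader travels v²/(2a_L) = 105.717 / 12.200 = 8.665 m before stopping.
Follower covers v·t_r = 10.2819 × 1.1 = 11.310 m while reacting, then v²/(2a_F) = 105.717 / 7.400 = 14.286 m while braking, for a total of 11.310 + 14.286 = 25.596 m.
Since a_F ≤ a_L and the follower starts braking later, the follower is never slower than the leader, so the closest approach is when both have stopped.
Minimum gap = 25.596 − 8.665 = 16.931 m.

Minimum gap ≈ 16.9 m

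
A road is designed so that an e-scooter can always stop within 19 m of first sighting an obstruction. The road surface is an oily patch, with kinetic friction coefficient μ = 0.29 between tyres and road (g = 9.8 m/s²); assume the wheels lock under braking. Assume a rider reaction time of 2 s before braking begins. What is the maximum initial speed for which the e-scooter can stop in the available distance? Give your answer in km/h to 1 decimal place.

a = μg = 0.29 × 9.8 = 2.842 m/s².
Stopping distance: v·t_r + v²/(2a) = 19 with t_r = 2 s and a = 2.842 m/s².
So v² + 11.368 v − 108.00 = 0.
Positive root: v = −a·t_r + √((a·t_r)² + 2a·d) = −5.684 + √(32.308 + 108.00) = 6.1612 m/s.
6.1612 m/s × 3.6 = 22.180 km/h.

Maximum speed ≈ 22.2 km/h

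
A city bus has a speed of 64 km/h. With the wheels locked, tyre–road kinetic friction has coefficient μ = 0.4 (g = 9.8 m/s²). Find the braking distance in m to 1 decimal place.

Braking distance ≈ 40.3 m

64 km/h ÷ 3.6 = 17.7778 m/s.
a = μg = 0.4 × 9.8 = 3.920 m/s².
Braking distance = v²/(2a) = 17.7778² / (2 × 3.920) = 316.050 / 7.840 = 40.312 m.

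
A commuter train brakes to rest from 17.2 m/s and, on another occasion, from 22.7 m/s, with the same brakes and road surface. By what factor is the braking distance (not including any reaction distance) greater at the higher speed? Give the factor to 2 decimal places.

Braking distance d = v²/(2a), so with a fixed, d ∝ v².
Factor = (22.7/17.2)² = 1.3198² = 1.7419.

Factor ≈ 1.74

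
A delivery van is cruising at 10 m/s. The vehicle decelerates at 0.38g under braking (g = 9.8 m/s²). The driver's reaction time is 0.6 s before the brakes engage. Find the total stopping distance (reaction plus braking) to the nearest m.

a = 0.38 × 9.8 = 3.724 m/s².
Reaction distance = v·t_r = 10.0000 × 0.6 = 6.000 m.
Braking distance = v²/(2a) = 10.0000² / (2 × 3.724) = 100.000 / 7.448 = 13.426 m.
Total = 6.000 + 13.426 = 19.426 m.

Total stopping distance ≈ 19 m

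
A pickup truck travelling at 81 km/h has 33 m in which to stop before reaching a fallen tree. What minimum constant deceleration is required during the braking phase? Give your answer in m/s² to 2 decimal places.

81 km/h ÷ 3.6 = 22.5000 m/s.
v² = 2a·d ⇒ a = v²/(2d) = 22.5000² / (2 × 33.000) = 506.250 / 66.000 = 7.6705 m/s².

Required deceleration ≈ 7.67 m/s²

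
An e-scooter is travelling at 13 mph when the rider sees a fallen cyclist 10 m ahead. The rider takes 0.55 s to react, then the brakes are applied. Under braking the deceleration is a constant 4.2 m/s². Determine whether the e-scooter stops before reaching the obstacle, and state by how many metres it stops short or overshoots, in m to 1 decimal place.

13 mph × 0.44704 = 5.8115 m/s.
Reaction distance = 5.8115 × 0.55 = 3.196 m.
Braking distance = v²/(2a) = 33.774 / 8.400 = 4.021 m.
Total stopping distance = 3.196 + 4.021 = 7.217 m, vs 10 m available — it stops with 10 − 7.217 = 2.783 m to spare.

Yes — it stops 2.8 m short of the obstacle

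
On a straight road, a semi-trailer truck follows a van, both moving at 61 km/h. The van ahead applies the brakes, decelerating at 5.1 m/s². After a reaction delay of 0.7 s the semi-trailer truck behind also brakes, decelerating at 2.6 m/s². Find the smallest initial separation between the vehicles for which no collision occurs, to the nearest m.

Minimum gap ≈ 39 m

61 km/h ÷ 3.6 = 16.9444 m/s.
Leader travels v²/(2a_L) = 287.113 / 10.200 = 28.148 m before stopping.
Follower covers v·t_r = 16.9444 × 0.7 = 11.861 m while reacting, then v²/(2a_F) = 287.113 / 5.200 = 55.214 m while braking, for a total of 11.861 + 55.214 = 67.075 m.
Since a_F ≤ a_L and the follower starts braking later, the follower is never slower than the leader, so the closest approach is when both have stopped.
Minimum gap = 67.075 − 28.148 = 38.927 m.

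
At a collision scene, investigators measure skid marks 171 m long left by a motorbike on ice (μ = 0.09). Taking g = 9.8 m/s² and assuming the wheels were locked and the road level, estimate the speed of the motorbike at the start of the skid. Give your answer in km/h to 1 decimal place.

Initial speed ≈ 62.5 km/h

Deceleration a = μg = 0.09 × 9.8 = 0.882 m/s².
v = √(2a·d) = √(2 × 0.882 × 171) = √301.644 = 17.3679 m/s.
= 17.3679 × 3.6 = 62.524 km/h.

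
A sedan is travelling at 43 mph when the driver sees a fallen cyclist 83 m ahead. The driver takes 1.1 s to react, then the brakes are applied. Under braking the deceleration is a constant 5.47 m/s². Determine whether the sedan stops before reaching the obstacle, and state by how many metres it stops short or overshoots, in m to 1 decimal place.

Yes — it stops 28.1 m short of the obstacle

43 mph × 0.44704 = 19.2227 m/s.
Reaction distance = 19.2227 × 1.1 = 21.145 m.
Braking distance = v²/(2a) = 369.512 / 10.940 = 33.776 m.
Total stopping distance = 21.145 + 33.776 = 54.921 m, vs 83 m available — it stops with 83 − 54.921 = 28.079 m to spare.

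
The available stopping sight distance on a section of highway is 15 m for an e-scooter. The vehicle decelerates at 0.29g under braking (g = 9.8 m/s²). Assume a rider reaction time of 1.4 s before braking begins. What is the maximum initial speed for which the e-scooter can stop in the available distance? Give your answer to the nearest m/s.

Maximum speed ≈ 6 m/s

a = 0.29 × 9.8 = 2.842 m/s².
Stopping distance: v·t_r + v²/(2a) = 15 with t_r = 1.4 s and a = 2.842 m/s².
So v² + 7.958 v − 85.26 = 0.
Positive root: v = −a·t_r + √((a·t_r)² + 2a·d) = −3.979 + √(15.832 + 85.26) = 6.0755 m/s.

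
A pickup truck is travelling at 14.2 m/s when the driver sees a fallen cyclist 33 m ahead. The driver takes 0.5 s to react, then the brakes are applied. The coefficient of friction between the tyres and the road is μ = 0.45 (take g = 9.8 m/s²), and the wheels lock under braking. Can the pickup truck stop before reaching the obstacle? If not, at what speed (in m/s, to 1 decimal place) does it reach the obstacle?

Yes — it stops about 3.0 m short of the obstacle, so it never reaches it

a = μg = 0.45 × 9.8 = 4.410 m/s².
Reaction distance = 14.2000 × 0.5 = 7.100 m.
Braking distance = v²/(2a) = 201.640 / 8.820 = 22.862 m.
Total stopping distance = 7.100 + 22.862 = 29.962 m, vs 33 m available — it stops with 33 − 29.962 = 3.038 m to spare.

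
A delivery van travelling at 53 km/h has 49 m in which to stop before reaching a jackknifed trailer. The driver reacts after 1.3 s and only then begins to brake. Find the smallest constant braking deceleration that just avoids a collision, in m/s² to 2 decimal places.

Required deceleration ≈ 3.63 m/s²

53 km/h ÷ 3.6 = 14.7222 m/s.
Distance covered during reaction = 14.7222 × 1.3 = 19.139 m.
Distance available for braking: 49 − 19.139 = 29.861 m.
v² = 2a·d ⇒ a = v²/(2d) = 14.7222² / (2 × 29.861) = 216.743 / 59.722 = 3.6292 m/s².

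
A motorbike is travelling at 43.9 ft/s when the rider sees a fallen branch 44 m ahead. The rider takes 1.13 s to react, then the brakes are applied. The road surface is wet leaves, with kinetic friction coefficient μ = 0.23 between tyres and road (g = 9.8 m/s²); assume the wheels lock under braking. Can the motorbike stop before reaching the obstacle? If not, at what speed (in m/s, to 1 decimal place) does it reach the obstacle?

43.9 ft/s × 0.3048 = 13.3807 m/s.
a = μg = 0.23 × 9.8 = 2.254 m/s².
Reaction distance = 13.3807 × 1.13 = 15.120 m.
Braking distance needed to stop: v²/(2a) = 179.043 / 4.508 = 39.717 m, so total needed = 15.120 + 39.717 = 54.837 m > 44 m — it cannot stop.
Distance remaining when braking begins: 44 − 15.120 = 28.880 m.
v² = v₀² − 2a·d = 179.043 − 2 × 2.254 × 28.880 = 48.852 m²/s².
v = √48.852 = 6.989 m/s.

No — it strikes the obstacle at 7.0 m/s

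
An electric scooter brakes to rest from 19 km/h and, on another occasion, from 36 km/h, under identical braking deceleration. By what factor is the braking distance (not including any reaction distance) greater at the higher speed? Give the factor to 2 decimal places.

Braking distance d = v²/(2a), so with a fixed, d ∝ v².
Factor = (36/19)² = 1.8947² = 3.5899.

Factor ≈ 3.59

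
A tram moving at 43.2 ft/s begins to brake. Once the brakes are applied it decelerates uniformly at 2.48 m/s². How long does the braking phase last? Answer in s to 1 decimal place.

Braking time ≈ 5.3 s

43.2 ft/s × 0.3048 = 13.1674 m/s.
Braking time = v/a = 13.1674 / 2.480 = 5.309 s.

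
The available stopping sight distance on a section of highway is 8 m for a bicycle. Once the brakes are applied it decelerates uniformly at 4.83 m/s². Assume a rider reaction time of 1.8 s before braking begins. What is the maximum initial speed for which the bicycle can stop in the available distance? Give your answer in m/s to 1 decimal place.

Maximum speed ≈ 3.7 m/s

Stopping distance: v·t_r + v²/(2a) = 8 with t_r = 1.8 s and a = 4.830 m/s².
So v² + 17.388 v − 77.28 = 0.
Positive root: v = −a·t_r + √((a·t_r)² + 2a·d) = −8.694 + √(75.586 + 77.28) = 3.6699 m/s.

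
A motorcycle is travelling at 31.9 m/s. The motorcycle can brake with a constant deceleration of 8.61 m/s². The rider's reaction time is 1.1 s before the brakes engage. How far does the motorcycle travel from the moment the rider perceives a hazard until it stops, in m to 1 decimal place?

Reaction distance = v·t_r = 31.9000 × 1.1 = 35.090 m.
Braking distance = v²/(2a) = 31.9000² / (2 × 8.610) = 1017.610 / 17.220 = 59.095 m.
Total = 35.090 + 59.095 = 94.185 m.

Total stopping distance ≈ 94.2 m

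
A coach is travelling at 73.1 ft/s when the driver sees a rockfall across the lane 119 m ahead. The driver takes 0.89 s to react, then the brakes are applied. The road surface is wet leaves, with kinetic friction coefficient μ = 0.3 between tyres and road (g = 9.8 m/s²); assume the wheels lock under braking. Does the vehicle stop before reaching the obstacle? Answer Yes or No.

Yes

73.1 ft/s × 0.3048 = 22.2809 m/s.
a = μg = 0.3 × 9.8 = 2.940 m/s².
Reaction distance = 22.2809 × 0.89 = 19.830 m.
Braking distance = v²/(2a) = 496.439 / 5.880 = 84.428 m.
Total stopping distance = 19.830 + 84.428 = 104.258 m, vs 119 m available — it stops with 119 − 104.258 = 14.742 m to spare.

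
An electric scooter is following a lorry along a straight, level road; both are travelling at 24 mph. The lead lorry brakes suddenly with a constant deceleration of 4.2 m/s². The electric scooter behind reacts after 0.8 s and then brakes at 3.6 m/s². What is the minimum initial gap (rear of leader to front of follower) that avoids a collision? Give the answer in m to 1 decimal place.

Minimum gap ≈ 10.9 m

24 mph × 0.44704 = 10.7290 m/s.
Leader travels v²/(2a_L) = 115.111 / 8.400 = 13.704 m before stopping.
Follower covers v·t_r = 10.7290 × 0.8 = 8.583 m while reacting, then v²/(2a_F) = 115.111 / 7.200 = 15.988 m while braking, for a total of 8.583 + 15.988 = 24.571 m.
Since a_F ≤ a_L and the follower starts braking later, the follower is never slower than the leader, so the closest approach is when both have stopped.
Minimum gap = 24.571 − 13.704 = 10.867 m.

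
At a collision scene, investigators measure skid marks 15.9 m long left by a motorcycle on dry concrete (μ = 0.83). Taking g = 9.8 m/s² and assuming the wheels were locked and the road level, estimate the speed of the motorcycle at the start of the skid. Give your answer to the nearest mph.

Deceleration a = μg = 0.83 × 9.8 = 8.134 m/s².
v = √(2a·d) = √(2 × 8.134 × 15.9) = √258.661 = 16.0829 m/s.
= 16.0829 ÷ 0.44704 = 35.976 mph.

Initial speed ≈ 36 mph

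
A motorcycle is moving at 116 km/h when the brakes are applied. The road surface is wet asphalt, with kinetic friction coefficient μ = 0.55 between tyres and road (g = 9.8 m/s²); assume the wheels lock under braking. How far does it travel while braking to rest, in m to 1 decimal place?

116 km/h ÷ 3.6 = 32.2222 m/s.
a = μg = 0.55 × 9.8 = 5.390 m/s².
Braking distance = v²/(2a) = 32.2222² / (2 × 5.390) = 1038.270 / 10.780 = 96.314 m.

Braking distance ≈ 96.3 m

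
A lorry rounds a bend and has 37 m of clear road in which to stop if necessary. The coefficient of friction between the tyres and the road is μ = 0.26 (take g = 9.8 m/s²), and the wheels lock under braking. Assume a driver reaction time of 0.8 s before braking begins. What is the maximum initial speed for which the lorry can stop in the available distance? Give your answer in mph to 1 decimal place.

a = μg = 0.26 × 9.8 = 2.548 m/s².
Stopping distance: v·t_r + v²/(2a) = 37 with t_r = 0.8 s and a = 2.548 m/s².
So v² + 4.077 v − 188.55 = 0.
Positive root: v = −a·t_r + √((a·t_r)² + 2a·d) = −2.038 + √(4.153 + 188.55) = 11.8438 m/s.
11.8438 m/s ÷ 0.44704 = 26.494 mph.

Maximum speed ≈ 26.5 mph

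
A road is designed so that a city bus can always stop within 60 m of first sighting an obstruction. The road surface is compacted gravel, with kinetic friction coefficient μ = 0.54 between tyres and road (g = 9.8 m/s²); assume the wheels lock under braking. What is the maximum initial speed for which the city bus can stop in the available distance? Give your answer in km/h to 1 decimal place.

Maximum speed ≈ 90.7 km/h

a = μg = 0.54 × 9.8 = 5.292 m/s².
v²/(2a) = d ⇒ v = √(2 × 5.292 × 60) = √635.04 = 25.2000 m/s.
25.2000 m/s × 3.6 = 90.720 km/h.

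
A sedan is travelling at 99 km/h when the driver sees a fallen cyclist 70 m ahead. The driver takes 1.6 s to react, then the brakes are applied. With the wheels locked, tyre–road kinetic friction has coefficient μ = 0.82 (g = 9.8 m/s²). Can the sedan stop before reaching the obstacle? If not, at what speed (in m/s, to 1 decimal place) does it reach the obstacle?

No — it strikes the obstacle at 18.4 m/s

99 km/h ÷ 3.6 = 27.5000 m/s.
a = μg = 0.82 × 9.8 = 8.036 m/s².
Reaction distance = 27.5000 × 1.6 = 44.000 m.
Braking distance needed to stop: v²/(2a) = 756.250 / 16.072 = 47.054 m, so total needed = 44.000 + 47.054 = 91.054 m > 70 m — it cannot stop.
Distance remaining when braking begins: 70 − 44.000 = 26.000 m.
v² = v₀² − 2a·d = 756.250 − 2 × 8.036 × 26.000 = 338.378 m²/s².
v = √338.378 = 18.395 m/s.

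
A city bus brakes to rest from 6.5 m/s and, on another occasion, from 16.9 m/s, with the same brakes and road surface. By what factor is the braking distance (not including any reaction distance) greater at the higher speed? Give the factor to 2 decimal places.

Braking distance d = v²/(2a), so with a fixed, d ∝ v².
Factor = (16.9/6.5)² = 2.6000² = 6.7600.

Factor ≈ 6.76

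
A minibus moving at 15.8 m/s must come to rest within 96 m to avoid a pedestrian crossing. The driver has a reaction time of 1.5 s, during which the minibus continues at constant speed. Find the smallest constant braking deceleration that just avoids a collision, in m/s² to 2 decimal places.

Required deceleration ≈ 1.73 m/s²

Distance covered during reaction = 15.8000 × 1.5 = 23.700 m.
Distance available for braking: 96 − 23.700 = 72.300 m.
v² = 2a·d ⇒ a = v²/(2d) = 15.8000² / (2 × 72.300) = 249.640 / 144.600 = 1.7264 m/s².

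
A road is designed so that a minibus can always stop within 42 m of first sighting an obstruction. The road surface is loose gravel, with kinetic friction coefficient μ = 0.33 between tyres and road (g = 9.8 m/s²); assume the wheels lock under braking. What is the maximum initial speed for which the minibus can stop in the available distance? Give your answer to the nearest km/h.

Maximum speed ≈ 59 km/h

a = μg = 0.33 × 9.8 = 3.234 m/s².
v²/(2a) = d ⇒ v = √(2 × 3.234 × 42) = √271.66 = 16.4821 m/s.
16.4821 m/s × 3.6 = 59.336 km/h.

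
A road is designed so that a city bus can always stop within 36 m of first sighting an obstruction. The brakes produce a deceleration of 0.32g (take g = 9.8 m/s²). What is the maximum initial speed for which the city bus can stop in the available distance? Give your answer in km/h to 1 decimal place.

Maximum speed ≈ 54.1 km/h

a = 0.32 × 9.8 = 3.136 m/s².
v²/(2a) = d ⇒ v = √(2 × 3.136 × 36) = √225.79 = 15.0263 m/s.
15.0263 m/s × 3.6 = 54.095 km/h.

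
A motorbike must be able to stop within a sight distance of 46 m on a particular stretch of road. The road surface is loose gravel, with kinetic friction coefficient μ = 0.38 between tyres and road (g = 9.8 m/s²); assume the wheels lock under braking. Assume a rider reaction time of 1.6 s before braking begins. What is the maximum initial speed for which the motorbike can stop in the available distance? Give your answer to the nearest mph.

Maximum speed ≈ 30 mph

a = μg = 0.38 × 9.8 = 3.724 m/s².
Stopping distance: v·t_r + v²/(2a) = 46 with t_r = 1.6 s and a = 3.724 m/s².
So v² + 11.917 v − 342.61 = 0.
Positive root: v = −a·t_r + √((a·t_r)² + 2a·d) = −5.958 + √(35.498 + 342.61) = 13.4870 m/s.
13.4870 m/s ÷ 0.44704 = 30.170 mph.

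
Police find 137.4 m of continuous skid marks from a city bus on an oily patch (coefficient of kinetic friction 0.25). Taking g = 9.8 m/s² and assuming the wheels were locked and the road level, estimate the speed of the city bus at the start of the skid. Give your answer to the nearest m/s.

Deceleration a = μg = 0.25 × 9.8 = 2.450 m/s².
v = √(2a·d) = √(2 × 2.450 × 137.4) = √673.260 = 25.9473 m/s.

Initial speed ≈ 26 m/s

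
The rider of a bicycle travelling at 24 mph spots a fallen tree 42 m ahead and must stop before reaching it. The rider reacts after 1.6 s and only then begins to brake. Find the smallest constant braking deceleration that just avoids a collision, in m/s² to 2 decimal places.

Required deceleration ≈ 2.32 m/s²

24 mph × 0.44704 = 10.7290 m/s.
Distance covered during reaction = 10.7290 × 1.6 = 17.166 m.
Distance available for braking: 42 − 17.166 = 24.834 m.
v² = 2a·d ⇒ a = v²/(2d) = 10.7290² / (2 × 24.834) = 115.111 / 49.668 = 2.3176 m/s².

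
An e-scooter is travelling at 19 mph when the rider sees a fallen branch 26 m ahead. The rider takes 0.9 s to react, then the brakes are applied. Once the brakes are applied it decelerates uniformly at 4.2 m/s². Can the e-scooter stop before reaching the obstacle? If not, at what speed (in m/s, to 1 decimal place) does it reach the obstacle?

19 mph × 0.44704 = 8.4938 m/s.
Reaction distance = 8.4938 × 0.9 = 7.644 m.
Braking distance = v²/(2a) = 72.145 / 8.400 = 8.589 m.
Total stopping distance = 7.644 + 8.589 = 16.233 m, vs 26 m available — it stops with 26 − 16.233 = 9.767 m to spare.

Yes — it stops about 9.8 m short of the obstacle, so it never reaches it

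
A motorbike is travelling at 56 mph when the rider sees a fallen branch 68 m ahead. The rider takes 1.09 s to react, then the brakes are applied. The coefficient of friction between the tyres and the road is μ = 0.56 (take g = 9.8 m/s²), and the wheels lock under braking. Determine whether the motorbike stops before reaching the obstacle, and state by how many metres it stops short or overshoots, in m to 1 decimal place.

No — it overshoots by 16.4 m

56 mph × 0.44704 = 25.0342 m/s.
a = μg = 0.56 × 9.8 = 5.488 m/s².
Reaction distance = 25.0342 × 1.09 = 27.287 m.
Braking distance = v²/(2a) = 626.711 / 10.976 = 57.098 m.
Total stopping distance = 27.287 + 57.098 = 84.385 m, vs 68 m available — it cannot stop in time and overshoots by 84.385 − 68 = 16.385 m.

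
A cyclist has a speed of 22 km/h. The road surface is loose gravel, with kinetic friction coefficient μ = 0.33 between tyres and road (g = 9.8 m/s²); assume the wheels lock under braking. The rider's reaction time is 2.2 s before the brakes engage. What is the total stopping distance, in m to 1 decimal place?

Total stopping distance ≈ 19.2 m

22 km/h ÷ 3.6 = 6.1111 m/s.
a = μg = 0.33 × 9.8 = 3.234 m/s².
Reaction distance = v·t_r = 6.1111 × 2.2 = 13.444 m.
Braking distance = v²/(2a) = 6.1111² / (2 × 3.234) = 37.346 / 6.468 = 5.774 m.
Total = 13.444 + 5.774 = 19.218 m.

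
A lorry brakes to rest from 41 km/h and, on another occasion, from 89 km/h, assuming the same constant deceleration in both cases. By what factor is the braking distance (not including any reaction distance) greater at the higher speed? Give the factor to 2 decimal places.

Braking distance d = v²/(2a), so with a fixed, d ∝ v².
Factor = (89/41)² = 2.1707² = 4.7119.

Factor ≈ 4.71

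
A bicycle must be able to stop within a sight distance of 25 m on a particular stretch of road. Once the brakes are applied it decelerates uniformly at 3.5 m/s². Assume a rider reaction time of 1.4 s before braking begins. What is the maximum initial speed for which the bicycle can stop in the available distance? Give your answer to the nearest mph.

Maximum speed ≈ 21 mph

Stopping distance: v·t_r + v²/(2a) = 25 with t_r = 1.4 s and a = 3.500 m/s².
So v² + 9.800 v − 175.00 = 0.
Positive root: v = −a·t_r + √((a·t_r)² + 2a·d) = −4.900 + √(24.010 + 175.00) = 9.2071 m/s.
9.2071 m/s ÷ 0.44704 = 20.596 mph.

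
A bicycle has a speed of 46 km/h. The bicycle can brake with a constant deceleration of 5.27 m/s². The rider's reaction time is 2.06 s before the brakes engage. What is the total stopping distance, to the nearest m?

46 km/h ÷ 3.6 = 12.7778 m/s.
Reaction distance = v·t_r = 12.7778 × 2.06 = 26.322 m.
Braking distance = v²/(2a) = 12.7778² / (2 × 5.270) = 163.272 / 10.540 = 15.491 m.
Total = 26.322 + 15.491 = 41.813 m.

Total stopping distance ≈ 42 m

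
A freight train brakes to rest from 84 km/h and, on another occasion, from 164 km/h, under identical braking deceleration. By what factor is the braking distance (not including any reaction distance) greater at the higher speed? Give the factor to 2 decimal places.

Braking distance d = v²/(2a), so with a fixed, d ∝ v².
Factor = (164/84)² = 1.9524² = 3.8119.

Factor ≈ 3.81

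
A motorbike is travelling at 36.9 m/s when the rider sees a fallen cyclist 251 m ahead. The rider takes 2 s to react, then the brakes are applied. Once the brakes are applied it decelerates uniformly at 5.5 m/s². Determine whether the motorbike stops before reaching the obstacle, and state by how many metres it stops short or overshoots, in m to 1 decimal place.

Reaction distance = 36.9000 × 2 = 73.800 m.
Braking distance = v²/(2a) = 1361.610 / 11.000 = 123.783 m.
Total stopping distance = 73.800 + 123.783 = 197.583 m, vs 251 m available — it stops with 251 − 197.583 = 53.417 m to spare.

Yes — it stops 53.4 m short of the obstacle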